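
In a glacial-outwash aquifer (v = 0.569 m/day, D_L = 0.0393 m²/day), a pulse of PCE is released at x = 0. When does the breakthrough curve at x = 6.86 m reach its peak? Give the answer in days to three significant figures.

For the 1D instantaneous-source solution, setting ∂C/∂t = 0 at fixed x gives v²t² + 2Dt − x² = 0, so t = (√(D² + v²x²) − D)/v².
√(D² + v²x²) = √(0.0393² + 0.569² × 6.86²) = 3.904; v² = 0.323761.
t = (3.904 − 0.0393)/0.323761 = 11.9 days (vs. the pure-advection estimate x/v = 12.1 d).

11.9 days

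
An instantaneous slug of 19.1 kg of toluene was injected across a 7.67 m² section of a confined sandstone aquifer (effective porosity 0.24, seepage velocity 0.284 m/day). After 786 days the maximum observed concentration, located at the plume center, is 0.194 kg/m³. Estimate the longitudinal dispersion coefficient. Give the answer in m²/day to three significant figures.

At the plume center C_max = M/(n_e·A·√(4πDt)), so D = M²/(4πt·(n_e·A·C_max)²).
n_e·A·C_max = 0.24 × 7.67 × 0.194 = 0.3571 kg/m.
D = 19.1²/(4π × 786 × 0.3571²) = 0.290 m²/day.

0.290 m²/day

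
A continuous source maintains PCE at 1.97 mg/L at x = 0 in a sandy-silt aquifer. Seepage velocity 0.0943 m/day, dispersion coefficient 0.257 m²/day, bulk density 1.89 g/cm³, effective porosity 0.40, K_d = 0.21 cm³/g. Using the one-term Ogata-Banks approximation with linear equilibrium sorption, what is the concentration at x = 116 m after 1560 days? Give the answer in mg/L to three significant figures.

0.0351 mg/L

Retardation factor R = 1 + ρ_b·K_d/n = 1 + 1.89 × 0.21/0.40 = 1.992.
Sorption retards both mechanisms: v_R = v/R = 0.04734 m/day, D_R = D/R = 0.1290 m²/day.
v_R·t = 0.04734 × 1560 = 73.8504 m; 2√(D_R t) = 28.37 m; argument = (116 − 73.8504)/28.37 = 1.486.
C = C₀ × ½·erfc(1.486) = 1.97 × 0.01780 = 0.0351 mg/L.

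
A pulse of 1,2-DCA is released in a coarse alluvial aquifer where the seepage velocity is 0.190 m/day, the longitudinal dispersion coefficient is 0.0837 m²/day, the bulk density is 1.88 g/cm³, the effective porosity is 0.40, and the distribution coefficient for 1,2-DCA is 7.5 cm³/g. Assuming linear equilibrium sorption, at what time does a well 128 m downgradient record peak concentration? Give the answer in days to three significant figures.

24300 days

Retardation factor R = 1 + ρ_b·K_d/n = 1 + 1.88 × 7.5/0.40 = 36.25.
Sorption retards both mechanisms: v_R = v/R = 0.005241 m/day, D_R = D/R = 0.002309 m²/day.
Peak time from v_R²t² + 2D_R t − x² = 0: t = (√(D_R² + v_R²x²) − D_R)/v_R².
√(D_R² + v_R²x²) = √(0.002309² + 0.005241² × 128²) = 0.6709; v_R² = 2.747e-05.
t = (0.6709 − 0.002309)/2.747e-05 = 24300 days.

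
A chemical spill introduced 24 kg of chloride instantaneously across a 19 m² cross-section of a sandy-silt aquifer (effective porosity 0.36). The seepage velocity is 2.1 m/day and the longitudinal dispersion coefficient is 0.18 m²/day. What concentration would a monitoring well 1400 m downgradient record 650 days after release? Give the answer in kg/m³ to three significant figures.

For an instantaneous plane source, C(x,t) = M/(n_e·A·√(4πDt)) · exp(−(x−vt)²/(4Dt)), with n_e·A the pore (flow) area.
Plume center vt = 2.1 × 650 = 1365 m, so the well at 1400 m is 35 m downgradient of the peak.
√(4πDt) = 38.34 m, giving peak height M/(n_e·A·√(4πDt)) = 24/(0.36 × 19 × 38.34) = 0.09152 kg/m³.
(x−vt)²/(4Dt) = (35)²/(4 × 0.18 × 650) = 2.618; exp(−2.618) = 0.07295.
C = 0.09152 × 0.07295 = 0.00668 kg/m³.

0.00668 kg/m³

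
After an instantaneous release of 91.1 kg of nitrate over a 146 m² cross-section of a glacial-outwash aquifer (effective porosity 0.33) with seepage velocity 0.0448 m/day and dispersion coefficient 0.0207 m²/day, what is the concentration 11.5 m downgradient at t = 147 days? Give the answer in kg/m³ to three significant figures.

0.0420 kg/m³

For an instantaneous plane source, C(x,t) = M/(n_e·A·√(4πDt)) · exp(−(x−vt)²/(4Dt)), with n_e·A the pore (flow) area.
Plume center vt = 0.0448 × 147 = 6.5856 m, so the well at 11.5 m is 4.9144 m downgradient of the peak.
√(4πDt) = 6.184 m, giving peak height M/(n_e·A·√(4πDt)) = 91.1/(0.33 × 146 × 6.184) = 0.3058 kg/m³.
(x−vt)²/(4Dt) = (4.9144)²/(4 × 0.0207 × 147) = 1.984; exp(−1.984) = 0.1375.
C = 0.3058 × 0.1375 = 0.0420 kg/m³.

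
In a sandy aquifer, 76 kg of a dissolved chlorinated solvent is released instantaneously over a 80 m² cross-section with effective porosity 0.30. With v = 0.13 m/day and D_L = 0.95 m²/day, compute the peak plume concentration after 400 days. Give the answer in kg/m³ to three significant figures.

0.0458 kg/m³

The peak of an instantaneous 1D plume sits at x = vt; there the Gaussian factor is 1 and C_max = M/(n_e·A·√(4πDt)), where n_e·A is the pore area the mass is dissolved in.
√(4πDt) = √(4π × 0.95 × 400) = 69.10 m, so C_max = 76/(0.30 × 80 × 69.10) = 0.0458 kg/m³.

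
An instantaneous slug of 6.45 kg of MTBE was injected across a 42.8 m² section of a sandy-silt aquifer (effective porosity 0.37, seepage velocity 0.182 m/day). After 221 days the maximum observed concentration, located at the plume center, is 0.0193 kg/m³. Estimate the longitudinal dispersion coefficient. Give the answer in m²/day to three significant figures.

At the plume center C_max = M/(n_e·A·√(4πDt)), so D = M²/(4πt·(n_e·A·C_max)²).
n_e·A·C_max = 0.37 × 42.8 × 0.0193 = 0.3056 kg/m.
D = 6.45²/(4π × 221 × 0.3056²) = 0.160 m²/day.

0.160 m²/day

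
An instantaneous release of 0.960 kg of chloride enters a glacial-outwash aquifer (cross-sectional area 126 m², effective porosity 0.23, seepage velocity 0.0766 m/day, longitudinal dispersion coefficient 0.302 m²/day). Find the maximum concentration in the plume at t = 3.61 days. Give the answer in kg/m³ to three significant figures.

0.00895 kg/m³

The peak of an instantaneous 1D plume sits at x = vt; there the Gaussian factor is 1 and C_max = M/(n_e·A·√(4πDt)), where n_e·A is the pore area the mass is dissolved in.
√(4πDt) = √(4π × 0.302 × 3.61) = 3.701 m, so C_max = 0.960/(0.23 × 126 × 3.701) = 0.00895 kg/m³.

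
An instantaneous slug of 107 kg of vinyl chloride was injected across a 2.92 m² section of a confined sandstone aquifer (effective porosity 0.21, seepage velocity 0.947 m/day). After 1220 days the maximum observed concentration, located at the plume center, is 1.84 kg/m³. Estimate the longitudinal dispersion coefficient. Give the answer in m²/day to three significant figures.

0.587 m²/day

At the plume center C_max = M/(n_e·A·√(4πDt)), so D = M²/(4πt·(n_e·A·C_max)²).
n_e·A·C_max = 0.21 × 2.92 × 1.84 = 1.128 kg/m.
D = 107²/(4π × 1220 × 1.128²) = 0.587 m²/day.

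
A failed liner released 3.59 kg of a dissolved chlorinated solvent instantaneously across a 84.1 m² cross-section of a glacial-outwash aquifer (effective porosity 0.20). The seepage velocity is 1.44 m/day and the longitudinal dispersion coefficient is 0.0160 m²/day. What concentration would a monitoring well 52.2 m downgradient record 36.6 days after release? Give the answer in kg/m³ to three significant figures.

For an instantaneous plane source, C(x,t) = M/(n_e·A·√(4πDt)) · exp(−(x−vt)²/(4Dt)), with n_e·A the pore (flow) area.
Plume center vt = 1.44 × 36.6 = 52.704 m, so the well at 52.2 m is 0.504 m upgradient of the peak.
√(4πDt) = 2.713 m, giving peak height M/(n_e·A·√(4πDt)) = 3.59/(0.20 × 84.1 × 2.713) = 0.07867 kg/m³.
(x−vt)²/(4Dt) = (-0.504)²/(4 × 0.0160 × 36.6) = 0.1084; exp(−0.1084) = 0.8973.
C = 0.07867 × 0.8973 = 0.0706 kg/m³.

0.0706 kg/m³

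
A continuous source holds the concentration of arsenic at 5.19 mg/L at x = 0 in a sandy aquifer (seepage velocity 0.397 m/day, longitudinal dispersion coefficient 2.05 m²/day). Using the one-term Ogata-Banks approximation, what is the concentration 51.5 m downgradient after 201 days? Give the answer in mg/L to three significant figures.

4.35 mg/L

For a continuous step input, C/C₀ ≈ ½·erfc((x−vt)/(2√(Dt))).
vt = 0.397 × 201 = 79.797 m and 2√(Dt) = 2√(2.05 × 201) = 40.60 m.
Argument (x−vt)/(2√(Dt)) = (51.5 − 79.797)/40.60 = -0.6970; ½·erfc(-0.6970) = 0.8379.
C = 5.19 × 0.8379 = 4.35 mg/L.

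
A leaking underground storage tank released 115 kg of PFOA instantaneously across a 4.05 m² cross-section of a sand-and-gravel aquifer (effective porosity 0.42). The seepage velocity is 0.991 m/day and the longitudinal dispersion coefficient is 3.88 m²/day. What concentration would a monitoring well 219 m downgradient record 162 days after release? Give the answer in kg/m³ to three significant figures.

0.195 kg/m³

For an instantaneous plane source, C(x,t) = M/(n_e·A·√(4πDt)) · exp(−(x−vt)²/(4Dt)), with n_e·A the pore (flow) area.
Plume center vt = 0.991 × 162 = 160.542 m, so the well at 219 m is 58.458 m downgradient of the peak.
√(4πDt) = 88.87 m, giving peak height M/(n_e·A·√(4πDt)) = 115/(0.42 × 4.05 × 88.87) = 0.7607 kg/m³.
(x−vt)²/(4Dt) = (58.458)²/(4 × 3.88 × 162) = 1.359; exp(−1.359) = 0.2569.
C = 0.7607 × 0.2569 = 0.195 kg/m³.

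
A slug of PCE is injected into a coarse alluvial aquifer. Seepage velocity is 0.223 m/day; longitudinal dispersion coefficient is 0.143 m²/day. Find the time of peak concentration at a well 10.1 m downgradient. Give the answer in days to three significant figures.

42.5 days

For the 1D instantaneous-source solution, setting ∂C/∂t = 0 at fixed x gives v²t² + 2Dt − x² = 0, so t = (√(D² + v²x²) − D)/v².
√(D² + v²x²) = √(0.143² + 0.223² × 10.1²) = 2.257; v² = 0.049729.
t = (2.257 − 0.143)/0.049729 = 42.5 days (vs. the pure-advection estimate x/v = 45.3 d).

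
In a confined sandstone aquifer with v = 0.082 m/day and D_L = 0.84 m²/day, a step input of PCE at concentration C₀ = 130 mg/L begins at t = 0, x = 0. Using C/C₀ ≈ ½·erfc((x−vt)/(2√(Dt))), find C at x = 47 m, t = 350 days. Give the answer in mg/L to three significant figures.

29.3 mg/L

For a continuous step input, C/C₀ ≈ ½·erfc((x−vt)/(2√(Dt))).
vt = 0.082 × 350 = 28.7 m and 2√(Dt) = 2√(0.84 × 350) = 34.29 m.
Argument (x−vt)/(2√(Dt)) = (47 − 28.7)/34.29 = 0.5337; ½·erfc(0.5337) = 0.2252.
C = 130 × 0.2252 = 29.3 mg/L.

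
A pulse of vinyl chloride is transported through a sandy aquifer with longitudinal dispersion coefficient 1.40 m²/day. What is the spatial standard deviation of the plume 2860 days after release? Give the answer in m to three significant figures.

Dispersive spreading gives a Gaussian with σ² = 2Dt; advection only shifts the center.
σ = √(2 × 1.40 × 2860) = 89.5 m.

89.5 m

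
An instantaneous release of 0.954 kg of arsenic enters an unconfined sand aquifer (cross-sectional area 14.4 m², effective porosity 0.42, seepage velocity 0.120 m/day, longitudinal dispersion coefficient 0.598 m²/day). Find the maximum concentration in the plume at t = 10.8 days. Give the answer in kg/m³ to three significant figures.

The peak of an instantaneous 1D plume sits at x = vt; there the Gaussian factor is 1 and C_max = M/(n_e·A·√(4πDt)), where n_e·A is the pore area the mass is dissolved in.
√(4πDt) = √(4π × 0.598 × 10.8) = 9.009 m, so C_max = 0.954/(0.42 × 14.4 × 9.009) = 0.0175 kg/m³.

0.0175 kg/m³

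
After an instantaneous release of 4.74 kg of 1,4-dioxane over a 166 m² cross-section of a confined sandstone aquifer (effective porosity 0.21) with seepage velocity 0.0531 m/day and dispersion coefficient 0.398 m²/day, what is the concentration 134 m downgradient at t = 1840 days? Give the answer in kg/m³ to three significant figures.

For an instantaneous plane source, C(x,t) = M/(n_e·A·√(4πDt)) · exp(−(x−vt)²/(4Dt)), with n_e·A the pore (flow) area.
Plume center vt = 0.0531 × 1840 = 97.704 m, so the well at 134 m is 36.296 m downgradient of the peak.
√(4πDt) = 95.93 m, giving peak height M/(n_e·A·√(4πDt)) = 4.74/(0.21 × 166 × 95.93) = 0.001417 kg/m³.
(x−vt)²/(4Dt) = (36.296)²/(4 × 0.398 × 1840) = 0.4497; exp(−0.4497) = 0.6378.
C = 0.001417 × 0.6378 = 0.000904 kg/m³.

0.000904 kg/m³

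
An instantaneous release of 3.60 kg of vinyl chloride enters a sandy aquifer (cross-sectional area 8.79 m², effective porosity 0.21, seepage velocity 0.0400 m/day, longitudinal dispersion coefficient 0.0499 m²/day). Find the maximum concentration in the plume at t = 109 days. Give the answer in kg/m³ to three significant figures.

0.236 kg/m³

The peak of an instantaneous 1D plume sits at x = vt; there the Gaussian factor is 1 and C_max = M/(n_e·A·√(4πDt)), where n_e·A is the pore area the mass is dissolved in.
√(4πDt) = √(4π × 0.0499 × 109) = 8.267 m, so C_max = 3.60/(0.21 × 8.79 × 8.267) = 0.236 kg/m³.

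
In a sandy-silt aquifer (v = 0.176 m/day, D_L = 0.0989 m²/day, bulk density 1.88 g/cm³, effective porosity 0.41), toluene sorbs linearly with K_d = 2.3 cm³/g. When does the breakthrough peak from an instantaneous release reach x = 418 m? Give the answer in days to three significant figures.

27400 days

Retardation factor R = 1 + ρ_b·K_d/n = 1 + 1.88 × 2.3/0.41 = 11.55.
Sorption retards both mechanisms: v_R = v/R = 0.01524 m/day, D_R = D/R = 0.008563 m²/day.
Peak time from v_R²t² + 2D_R t − x² = 0: t = (√(D_R² + v_R²x²) − D_R)/v_R².
√(D_R² + v_R²x²) = √(0.008563² + 0.01524² × 418²) = 6.370; v_R² = 0.0002323.
t = (6.370 − 0.008563)/0.0002323 = 27400 days.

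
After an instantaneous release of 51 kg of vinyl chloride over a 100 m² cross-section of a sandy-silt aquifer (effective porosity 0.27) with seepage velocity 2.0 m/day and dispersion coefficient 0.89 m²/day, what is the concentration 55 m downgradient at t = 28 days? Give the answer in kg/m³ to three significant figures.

For an instantaneous plane source, C(x,t) = M/(n_e·A·√(4πDt)) · exp(−(x−vt)²/(4Dt)), with n_e·A the pore (flow) area.
Plume center vt = 2.0 × 28 = 56 m, so the well at 55 m is 1 m upgradient of the peak.
√(4πDt) = 17.70 m, giving peak height M/(n_e·A·√(4πDt)) = 51/(0.27 × 100 × 17.70) = 0.1067 kg/m³.
(x−vt)²/(4Dt) = (-1)²/(4 × 0.89 × 28) = 0.01003; exp(−0.01003) = 0.9900.
C = 0.1067 × 0.9900 = 0.106 kg/m³.

0.106 kg/m³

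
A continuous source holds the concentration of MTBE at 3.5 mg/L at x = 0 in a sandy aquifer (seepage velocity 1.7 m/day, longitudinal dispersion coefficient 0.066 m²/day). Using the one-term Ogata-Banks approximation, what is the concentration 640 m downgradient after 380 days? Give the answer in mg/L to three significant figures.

2.81 mg/L

For a continuous step input, C/C₀ ≈ ½·erfc((x−vt)/(2√(Dt))).
vt = 1.7 × 380 = 646 m and 2√(Dt) = 2√(0.066 × 380) = 10.02 m.
Argument (x−vt)/(2√(Dt)) = (640 − 646)/10.02 = -0.5988; ½·erfc(-0.5988) = 0.8015.
C = 3.5 × 0.8015 = 2.81 mg/L.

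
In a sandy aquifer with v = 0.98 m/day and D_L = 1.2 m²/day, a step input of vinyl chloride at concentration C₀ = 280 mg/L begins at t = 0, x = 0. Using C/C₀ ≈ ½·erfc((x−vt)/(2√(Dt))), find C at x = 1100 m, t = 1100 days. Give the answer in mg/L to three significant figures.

93.6 mg/L

For a continuous step input, C/C₀ ≈ ½·erfc((x−vt)/(2√(Dt))).
vt = 0.98 × 1100 = 1078 m and 2√(Dt) = 2√(1.2 × 1100) = 72.66 m.
Argument (x−vt)/(2√(Dt)) = (1100 − 1078)/72.66 = 0.3028; ½·erfc(0.3028) = 0.3342.
C = 280 × 0.3342 = 93.6 mg/L.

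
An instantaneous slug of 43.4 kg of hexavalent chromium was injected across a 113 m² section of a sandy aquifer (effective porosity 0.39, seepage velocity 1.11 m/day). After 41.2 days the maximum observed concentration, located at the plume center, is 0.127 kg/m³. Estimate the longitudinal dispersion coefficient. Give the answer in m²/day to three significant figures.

0.116 m²/day

At the plume center C_max = M/(n_e·A·√(4πDt)), so D = M²/(4πt·(n_e·A·C_max)²).
n_e·A·C_max = 0.39 × 113 × 0.127 = 5.597 kg/m.
D = 43.4²/(4π × 41.2 × 5.597²) = 0.116 m²/day.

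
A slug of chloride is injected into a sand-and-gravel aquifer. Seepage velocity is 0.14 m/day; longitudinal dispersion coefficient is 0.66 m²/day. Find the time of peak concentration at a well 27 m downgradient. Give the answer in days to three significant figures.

162 days

For the 1D instantaneous-source solution, setting ∂C/∂t = 0 at fixed x gives v²t² + 2Dt − x² = 0, so t = (√(D² + v²x²) − D)/v².
√(D² + v²x²) = √(0.66² + 0.14² × 27²) = 3.837; v² = 0.0196.
t = (3.837 − 0.66)/0.0196 = 162 days (vs. the pure-advection estimate x/v = 193 d).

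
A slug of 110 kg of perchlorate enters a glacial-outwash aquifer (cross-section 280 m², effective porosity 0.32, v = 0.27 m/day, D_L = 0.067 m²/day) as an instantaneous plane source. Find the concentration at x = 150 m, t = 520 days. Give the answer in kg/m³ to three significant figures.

0.0303 kg/m³

For an instantaneous plane source, C(x,t) = M/(n_e·A·√(4πDt)) · exp(−(x−vt)²/(4Dt)), with n_e·A the pore (flow) area.
Plume center vt = 0.27 × 520 = 140.4 m, so the well at 150 m is 9.6 m downgradient of the peak.
√(4πDt) = 20.92 m, giving peak height M/(n_e·A·√(4πDt)) = 110/(0.32 × 280 × 20.92) = 0.05868 kg/m³.
(x−vt)²/(4Dt) = (9.6)²/(4 × 0.067 × 520) = 0.6613; exp(−0.6613) = 0.5162.
C = 0.05868 × 0.5162 = 0.0303 kg/m³.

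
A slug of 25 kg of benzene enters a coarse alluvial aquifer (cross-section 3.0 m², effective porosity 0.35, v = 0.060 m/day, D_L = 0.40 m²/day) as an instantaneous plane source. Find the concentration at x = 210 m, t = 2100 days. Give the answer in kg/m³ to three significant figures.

0.0284 kg/m³

For an instantaneous plane source, C(x,t) = M/(n_e·A·√(4πDt)) · exp(−(x−vt)²/(4Dt)), with n_e·A the pore (flow) area.
Plume center vt = 0.060 × 2100 = 126 m, so the well at 210 m is 84 m downgradient of the peak.
√(4πDt) = 102.7 m, giving peak height M/(n_e·A·√(4πDt)) = 25/(0.35 × 3.0 × 102.7) = 0.2318 kg/m³.
(x−vt)²/(4Dt) = (84)²/(4 × 0.40 × 2100) = 2.100; exp(−2.100) = 0.1225.
C = 0.2318 × 0.1225 = 0.0284 kg/m³.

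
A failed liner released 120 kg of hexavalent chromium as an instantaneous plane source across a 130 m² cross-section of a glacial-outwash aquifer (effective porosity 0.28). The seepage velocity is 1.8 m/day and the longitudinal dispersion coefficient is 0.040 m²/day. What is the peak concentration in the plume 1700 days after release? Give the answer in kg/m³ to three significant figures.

The peak of an instantaneous 1D plume sits at x = vt; there the Gaussian factor is 1 and C_max = M/(n_e·A·√(4πDt)), where n_e·A is the pore area the mass is dissolved in.
√(4πDt) = √(4π × 0.040 × 1700) = 29.23 m, so C_max = 120/(0.28 × 130 × 29.23) = 0.113 kg/m³.

0.113 kg/m³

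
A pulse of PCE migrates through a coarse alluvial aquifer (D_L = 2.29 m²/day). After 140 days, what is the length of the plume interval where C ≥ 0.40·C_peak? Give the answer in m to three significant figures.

The plume is Gaussian with σ = √(2Dt) = √(2 × 2.29 × 140) = 25.32 m.
C/C_peak = exp(−Δx²/(2σ²)) = 0.40 ⇒ Δx = σ·√(−2 ln 0.40) = 25.32 × 1.354 = 34.28 m.
Width = 2Δx = 68.6 m.

68.6 m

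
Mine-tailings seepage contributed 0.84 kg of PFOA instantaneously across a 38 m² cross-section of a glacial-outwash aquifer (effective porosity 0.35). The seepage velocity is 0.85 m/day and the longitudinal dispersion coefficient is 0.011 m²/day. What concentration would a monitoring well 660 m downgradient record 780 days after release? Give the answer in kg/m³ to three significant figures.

For an instantaneous plane source, C(x,t) = M/(n_e·A·√(4πDt)) · exp(−(x−vt)²/(4Dt)), with n_e·A the pore (flow) area.
Plume center vt = 0.85 × 780 = 663 m, so the well at 660 m is 3 m upgradient of the peak.
√(4πDt) = 10.38 m, giving peak height M/(n_e·A·√(4πDt)) = 0.84/(0.35 × 38 × 10.38) = 0.006085 kg/m³.
(x−vt)²/(4Dt) = (-3)²/(4 × 0.011 × 780) = 0.2622; exp(−0.2622) = 0.7694.
C = 0.006085 × 0.7694 = 0.00468 kg/m³.

0.00468 kg/m³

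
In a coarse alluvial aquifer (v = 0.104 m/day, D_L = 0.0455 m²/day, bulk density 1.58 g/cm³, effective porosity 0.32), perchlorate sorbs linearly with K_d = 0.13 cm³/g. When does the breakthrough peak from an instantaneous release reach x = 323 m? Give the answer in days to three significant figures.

Retardation factor R = 1 + ρ_b·K_d/n = 1 + 1.58 × 0.13/0.32 = 1.642.
Sorption retards both mechanisms: v_R = v/R = 0.06334 m/day, D_R = D/R = 0.02771 m²/day.
Peak time from v_R²t² + 2D_R t − x² = 0: t = (√(D_R² + v_R²x²) − D_R)/v_R².
√(D_R² + v_R²x²) = √(0.02771² + 0.06334² × 323²) = 20.46; v_R² = 0.004012.
t = (20.46 − 0.02771)/0.004012 = 5090 days.

5090 days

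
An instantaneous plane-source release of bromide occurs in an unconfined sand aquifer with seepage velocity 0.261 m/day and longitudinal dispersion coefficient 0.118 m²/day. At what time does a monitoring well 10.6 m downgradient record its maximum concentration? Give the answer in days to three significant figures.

38.9 days

For the 1D instantaneous-source solution, setting ∂C/∂t = 0 at fixed x gives v²t² + 2Dt − x² = 0, so t = (√(D² + v²x²) − D)/v².
√(D² + v²x²) = √(0.118² + 0.261² × 10.6²) = 2.769; v² = 0.068121.
t = (2.769 − 0.118)/0.068121 = 38.9 days (vs. the pure-advection estimate x/v = 40.6 d).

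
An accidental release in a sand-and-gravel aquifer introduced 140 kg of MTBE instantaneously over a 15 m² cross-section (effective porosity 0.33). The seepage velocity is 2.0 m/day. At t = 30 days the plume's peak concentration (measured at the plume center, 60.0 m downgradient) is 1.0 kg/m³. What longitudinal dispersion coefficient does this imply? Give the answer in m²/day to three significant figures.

At the plume center C_max = M/(n_e·A·√(4πDt)), so D = M²/(4πt·(n_e·A·C_max)²).
n_e·A·C_max = 0.33 × 15 × 1.0 = 4.950 kg/m.
D = 140²/(4π × 30 × 4.950²) = 2.12 m²/day.

2.12 m²/day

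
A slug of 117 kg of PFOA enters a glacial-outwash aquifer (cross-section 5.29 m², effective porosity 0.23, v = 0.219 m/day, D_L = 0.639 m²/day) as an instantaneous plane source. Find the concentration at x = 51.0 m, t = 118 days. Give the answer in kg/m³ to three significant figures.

0.383 kg/m³

For an instantaneous plane source, C(x,t) = M/(n_e·A·√(4πDt)) · exp(−(x−vt)²/(4Dt)), with n_e·A the pore (flow) area.
Plume center vt = 0.219 × 118 = 25.842 m, so the well at 51.0 m is 25.158 m downgradient of the peak.
√(4πDt) = 30.78 m, giving peak height M/(n_e·A·√(4πDt)) = 117/(0.23 × 5.29 × 30.78) = 3.124 kg/m³.
(x−vt)²/(4Dt) = (25.158)²/(4 × 0.639 × 118) = 2.099; exp(−2.099) = 0.1226.
C = 3.124 × 0.1226 = 0.383 kg/m³.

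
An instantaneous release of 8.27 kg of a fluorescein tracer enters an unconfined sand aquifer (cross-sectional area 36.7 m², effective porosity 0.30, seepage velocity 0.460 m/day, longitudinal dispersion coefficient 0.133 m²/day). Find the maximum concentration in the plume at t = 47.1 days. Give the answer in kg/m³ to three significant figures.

The peak of an instantaneous 1D plume sits at x = vt; there the Gaussian factor is 1 and C_max = M/(n_e·A·√(4πDt)), where n_e·A is the pore area the mass is dissolved in.
√(4πDt) = √(4π × 0.133 × 47.1) = 8.872 m, so C_max = 8.27/(0.30 × 36.7 × 8.872) = 0.0847 kg/m³.

0.0847 kg/m³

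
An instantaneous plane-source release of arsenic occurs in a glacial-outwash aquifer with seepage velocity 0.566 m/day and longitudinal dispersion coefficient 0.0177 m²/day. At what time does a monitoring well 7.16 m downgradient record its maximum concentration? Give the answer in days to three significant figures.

For the 1D instantaneous-source solution, setting ∂C/∂t = 0 at fixed x gives v²t² + 2Dt − x² = 0, so t = (√(D² + v²x²) − D)/v².
√(D² + v²x²) = √(0.0177² + 0.566² × 7.16²) = 4.053; v² = 0.320356.
t = (4.053 − 0.0177)/0.320356 = 12.6 days (vs. the pure-advection estimate x/v = 12.7 d).

12.6 days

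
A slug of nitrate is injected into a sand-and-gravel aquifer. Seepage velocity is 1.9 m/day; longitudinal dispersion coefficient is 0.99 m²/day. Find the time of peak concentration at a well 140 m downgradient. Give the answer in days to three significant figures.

73.4 days

For the 1D instantaneous-source solution, setting ∂C/∂t = 0 at fixed x gives v²t² + 2Dt − x² = 0, so t = (√(D² + v²x²) − D)/v².
√(D² + v²x²) = √(0.99² + 1.9² × 140²) = 266.0; v² = 3.61.
t = (266.0 − 0.99)/3.61 = 73.4 days (vs. the pure-advection estimate x/v = 73.7 d).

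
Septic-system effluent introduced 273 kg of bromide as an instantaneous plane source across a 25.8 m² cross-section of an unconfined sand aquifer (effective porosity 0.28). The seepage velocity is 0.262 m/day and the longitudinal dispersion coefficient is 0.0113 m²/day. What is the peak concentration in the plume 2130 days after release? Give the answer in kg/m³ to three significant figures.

The peak of an instantaneous 1D plume sits at x = vt; there the Gaussian factor is 1 and C_max = M/(n_e·A·√(4πDt)), where n_e·A is the pore area the mass is dissolved in.
√(4πDt) = √(4π × 0.0113 × 2130) = 17.39 m, so C_max = 273/(0.28 × 25.8 × 17.39) = 2.17 kg/m³.

2.17 kg/m³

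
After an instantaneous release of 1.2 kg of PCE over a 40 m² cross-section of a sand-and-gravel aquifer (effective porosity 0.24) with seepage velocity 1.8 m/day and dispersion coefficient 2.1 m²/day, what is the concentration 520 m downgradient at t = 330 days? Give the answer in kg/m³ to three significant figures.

0.000186 kg/m³

For an instantaneous plane source, C(x,t) = M/(n_e·A·√(4πDt)) · exp(−(x−vt)²/(4Dt)), with n_e·A the pore (flow) area.
Plume center vt = 1.8 × 330 = 594 m, so the well at 520 m is 74 m upgradient of the peak.
√(4πDt) = 93.32 m, giving peak height M/(n_e·A·√(4πDt)) = 1.2/(0.24 × 40 × 93.32) = 0.001339 kg/m³.
(x−vt)²/(4Dt) = (-74)²/(4 × 2.1 × 330) = 1.975; exp(−1.975) = 0.1388.
C = 0.001339 × 0.1388 = 0.000186 kg/m³.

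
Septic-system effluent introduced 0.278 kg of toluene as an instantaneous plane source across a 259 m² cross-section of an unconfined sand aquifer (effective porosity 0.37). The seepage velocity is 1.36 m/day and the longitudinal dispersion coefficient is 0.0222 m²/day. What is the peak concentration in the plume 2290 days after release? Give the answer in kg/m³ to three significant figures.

The peak of an instantaneous 1D plume sits at x = vt; there the Gaussian factor is 1 and C_max = M/(n_e·A·√(4πDt)), where n_e·A is the pore area the mass is dissolved in.
√(4πDt) = √(4π × 0.0222 × 2290) = 25.28 m, so C_max = 0.278/(0.37 × 259 × 25.28) = 0.000115 kg/m³.

0.000115 kg/m³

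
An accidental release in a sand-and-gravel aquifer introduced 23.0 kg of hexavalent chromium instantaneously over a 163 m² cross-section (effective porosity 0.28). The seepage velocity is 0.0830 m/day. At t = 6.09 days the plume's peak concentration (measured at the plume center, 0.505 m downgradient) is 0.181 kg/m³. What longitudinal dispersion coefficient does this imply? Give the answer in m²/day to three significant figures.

0.101 m²/day

At the plume center C_max = M/(n_e·A·√(4πDt)), so D = M²/(4πt·(n_e·A·C_max)²).
n_e·A·C_max = 0.28 × 163 × 0.181 = 8.261 kg/m.
D = 23.0²/(4π × 6.09 × 8.261²) = 0.101 m²/day.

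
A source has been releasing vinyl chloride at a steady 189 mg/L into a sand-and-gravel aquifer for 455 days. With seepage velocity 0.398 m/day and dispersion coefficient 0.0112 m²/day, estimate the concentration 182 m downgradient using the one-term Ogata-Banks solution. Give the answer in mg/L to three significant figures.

73.3 mg/L

For a continuous step input, C/C₀ ≈ ½·erfc((x−vt)/(2√(Dt))).
vt = 0.398 × 455 = 181.09 m and 2√(Dt) = 2√(0.0112 × 455) = 4.515 m.
Argument (x−vt)/(2√(Dt)) = (182 − 181.09)/4.515 = 0.2016; ½·erfc(0.2016) = 0.3878.
C = 189 × 0.3878 = 73.3 mg/L.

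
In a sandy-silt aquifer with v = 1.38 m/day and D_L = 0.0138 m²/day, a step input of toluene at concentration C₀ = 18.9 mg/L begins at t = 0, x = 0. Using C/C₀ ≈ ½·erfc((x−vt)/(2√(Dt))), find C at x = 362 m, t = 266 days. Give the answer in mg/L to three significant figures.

For a continuous step input, C/C₀ ≈ ½·erfc((x−vt)/(2√(Dt))).
vt = 1.38 × 266 = 367.08 m and 2√(Dt) = 2√(0.0138 × 266) = 3.832 m.
Argument (x−vt)/(2√(Dt)) = (362 − 367.08)/3.832 = -1.326; ½·erfc(-1.326) = 0.9696.
C = 18.9 × 0.9696 = 18.3 mg/L.

18.3 mg/L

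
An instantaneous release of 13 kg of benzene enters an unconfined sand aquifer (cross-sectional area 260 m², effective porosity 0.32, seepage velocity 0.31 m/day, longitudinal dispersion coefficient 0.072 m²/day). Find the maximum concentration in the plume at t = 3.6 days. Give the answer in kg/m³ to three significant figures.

0.0866 kg/m³

The peak of an instantaneous 1D plume sits at x = vt; there the Gaussian factor is 1 and C_max = M/(n_e·A·√(4πDt)), where n_e·A is the pore area the mass is dissolved in.
√(4πDt) = √(4π × 0.072 × 3.6) = 1.805 m, so C_max = 13/(0.32 × 260 × 1.805) = 0.0866 kg/m³.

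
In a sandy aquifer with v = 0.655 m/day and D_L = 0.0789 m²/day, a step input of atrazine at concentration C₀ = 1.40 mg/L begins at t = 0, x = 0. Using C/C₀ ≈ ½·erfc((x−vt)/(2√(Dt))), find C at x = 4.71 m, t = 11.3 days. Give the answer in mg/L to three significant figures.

For a continuous step input, C/C₀ ≈ ½·erfc((x−vt)/(2√(Dt))).
vt = 0.655 × 11.3 = 7.4015 m and 2√(Dt) = 2√(0.0789 × 11.3) = 1.888 m.
Argument (x−vt)/(2√(Dt)) = (4.71 − 7.4015)/1.888 = -1.426; ½·erfc(-1.426) = 0.9781.
C = 1.40 × 0.9781 = 1.37 mg/L.

1.37 mg/L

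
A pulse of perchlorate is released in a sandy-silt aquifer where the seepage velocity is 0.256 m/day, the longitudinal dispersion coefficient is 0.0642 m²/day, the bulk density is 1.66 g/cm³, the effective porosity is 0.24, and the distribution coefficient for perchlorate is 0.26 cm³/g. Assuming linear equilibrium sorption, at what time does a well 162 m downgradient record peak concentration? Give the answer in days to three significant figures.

1770 days

Retardation factor R = 1 + ρ_b·K_d/n = 1 + 1.66 × 0.26/0.24 = 2.798.
Sorption retards both mechanisms: v_R = v/R = 0.09149 m/day, D_R = D/R = 0.02294 m²/day.
Peak time from v_R²t² + 2D_R t − x² = 0: t = (√(D_R² + v_R²x²) − D_R)/v_R².
√(D_R² + v_R²x²) = √(0.02294² + 0.09149² × 162²) = 14.82; v_R² = 0.008370.
t = (14.82 − 0.02294)/0.008370 = 1770 days.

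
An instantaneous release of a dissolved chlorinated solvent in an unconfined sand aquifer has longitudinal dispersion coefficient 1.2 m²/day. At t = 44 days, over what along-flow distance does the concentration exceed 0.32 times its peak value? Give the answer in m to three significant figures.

31.0 m

The plume is Gaussian with σ = √(2Dt) = √(2 × 1.2 × 44) = 10.28 m.
C/C_peak = exp(−Δx²/(2σ²)) = 0.32 ⇒ Δx = σ·√(−2 ln 0.32) = 10.28 × 1.510 = 15.52 m.
Width = 2Δx = 31.0 m.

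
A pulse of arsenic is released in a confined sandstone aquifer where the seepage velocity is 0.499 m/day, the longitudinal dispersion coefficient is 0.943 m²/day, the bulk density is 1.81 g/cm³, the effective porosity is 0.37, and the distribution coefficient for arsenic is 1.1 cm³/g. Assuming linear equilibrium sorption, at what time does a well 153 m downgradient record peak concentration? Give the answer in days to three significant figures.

1930 days

Retardation factor R = 1 + ρ_b·K_d/n = 1 + 1.81 × 1.1/0.37 = 6.381.
Sorption retards both mechanisms: v_R = v/R = 0.07820 m/day, D_R = D/R = 0.1478 m²/day.
Peak time from v_R²t² + 2D_R t − x² = 0: t = (√(D_R² + v_R²x²) − D_R)/v_R².
√(D_R² + v_R²x²) = √(0.1478² + 0.07820² × 153²) = 11.97; v_R² = 0.006115.
t = (11.97 − 0.1478)/0.006115 = 1930 days.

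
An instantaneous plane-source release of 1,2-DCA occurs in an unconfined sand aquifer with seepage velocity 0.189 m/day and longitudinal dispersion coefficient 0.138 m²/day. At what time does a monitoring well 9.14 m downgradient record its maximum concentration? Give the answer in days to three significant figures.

For the 1D instantaneous-source solution, setting ∂C/∂t = 0 at fixed x gives v²t² + 2Dt − x² = 0, so t = (√(D² + v²x²) − D)/v².
√(D² + v²x²) = √(0.138² + 0.189² × 9.14²) = 1.733; v² = 0.035721.
t = (1.733 − 0.138)/0.035721 = 44.7 days (vs. the pure-advection estimate x/v = 48.4 d).

44.7 days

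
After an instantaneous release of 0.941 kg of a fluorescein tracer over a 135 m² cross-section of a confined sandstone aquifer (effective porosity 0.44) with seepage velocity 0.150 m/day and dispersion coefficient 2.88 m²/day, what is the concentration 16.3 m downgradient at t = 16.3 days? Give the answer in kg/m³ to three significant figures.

0.000235 kg/m³

For an instantaneous plane source, C(x,t) = M/(n_e·A·√(4πDt)) · exp(−(x−vt)²/(4Dt)), with n_e·A the pore (flow) area.
Plume center vt = 0.150 × 16.3 = 2.445 m, so the well at 16.3 m is 13.855 m downgradient of the peak.
√(4πDt) = 24.29 m, giving peak height M/(n_e·A·√(4πDt)) = 0.941/(0.44 × 135 × 24.29) = 0.0006522 kg/m³.
(x−vt)²/(4Dt) = (13.855)²/(4 × 2.88 × 16.3) = 1.022; exp(−1.022) = 0.3599.
C = 0.0006522 × 0.3599 = 0.000235 kg/m³.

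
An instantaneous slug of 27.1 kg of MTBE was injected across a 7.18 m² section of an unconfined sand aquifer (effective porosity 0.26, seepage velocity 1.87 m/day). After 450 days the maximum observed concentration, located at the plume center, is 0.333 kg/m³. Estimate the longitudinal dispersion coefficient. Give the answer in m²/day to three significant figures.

At the plume center C_max = M/(n_e·A·√(4πDt)), so D = M²/(4πt·(n_e·A·C_max)²).
n_e·A·C_max = 0.26 × 7.18 × 0.333 = 0.6216 kg/m.
D = 27.1²/(4π × 450 × 0.6216²) = 0.336 m²/day.

0.336 m²/day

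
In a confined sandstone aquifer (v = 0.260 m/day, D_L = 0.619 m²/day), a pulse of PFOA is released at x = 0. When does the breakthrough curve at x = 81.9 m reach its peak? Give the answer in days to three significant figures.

For the 1D instantaneous-source solution, setting ∂C/∂t = 0 at fixed x gives v²t² + 2Dt − x² = 0, so t = (√(D² + v²x²) − D)/v².
√(D² + v²x²) = √(0.619² + 0.260² × 81.9²) = 21.30; v² = 0.0676.
t = (21.30 − 0.619)/0.0676 = 306 days (vs. the pure-advection estimate x/v = 315 d).

306 days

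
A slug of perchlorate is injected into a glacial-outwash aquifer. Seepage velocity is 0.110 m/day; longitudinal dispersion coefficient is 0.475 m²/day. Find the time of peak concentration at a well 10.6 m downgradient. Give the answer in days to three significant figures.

For the 1D instantaneous-source solution, setting ∂C/∂t = 0 at fixed x gives v²t² + 2Dt − x² = 0, so t = (√(D² + v²x²) − D)/v².
√(D² + v²x²) = √(0.475² + 0.110² × 10.6²) = 1.259; v² = 0.0121.
t = (1.259 − 0.475)/0.0121 = 64.8 days (vs. the pure-advection estimate x/v = 96.4 d).

64.8 days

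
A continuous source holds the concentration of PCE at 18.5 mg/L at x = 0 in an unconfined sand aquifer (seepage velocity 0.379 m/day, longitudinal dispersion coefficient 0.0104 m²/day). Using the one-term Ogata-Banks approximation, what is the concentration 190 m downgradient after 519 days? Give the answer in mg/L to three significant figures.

18.1 mg/L

For a continuous step input, C/C₀ ≈ ½·erfc((x−vt)/(2√(Dt))).
vt = 0.379 × 519 = 196.701 m and 2√(Dt) = 2√(0.0104 × 519) = 4.647 m.
Argument (x−vt)/(2√(Dt)) = (190 − 196.701)/4.647 = -1.442; ½·erfc(-1.442) = 0.9793.
C = 18.5 × 0.9793 = 18.1 mg/L.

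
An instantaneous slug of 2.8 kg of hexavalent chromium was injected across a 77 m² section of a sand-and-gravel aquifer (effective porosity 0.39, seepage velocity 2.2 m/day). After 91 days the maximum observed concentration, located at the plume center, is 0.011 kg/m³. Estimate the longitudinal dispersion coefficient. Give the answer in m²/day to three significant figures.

0.0628 m²/day

At the plume center C_max = M/(n_e·A·√(4πDt)), so D = M²/(4πt·(n_e·A·C_max)²).
n_e·A·C_max = 0.39 × 77 × 0.011 = 0.3303 kg/m.
D = 2.8²/(4π × 91 × 0.3303²) = 0.0628 m²/day.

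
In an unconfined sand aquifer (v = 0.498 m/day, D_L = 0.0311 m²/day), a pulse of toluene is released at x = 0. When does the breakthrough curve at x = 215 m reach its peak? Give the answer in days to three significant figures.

432 days

For the 1D instantaneous-source solution, setting ∂C/∂t = 0 at fixed x gives v²t² + 2Dt − x² = 0, so t = (√(D² + v²x²) − D)/v².
√(D² + v²x²) = √(0.0311² + 0.498² × 215²) = 107.1; v² = 0.248004.
t = (107.1 − 0.0311)/0.248004 = 432 days (vs. the pure-advection estimate x/v = 432 d).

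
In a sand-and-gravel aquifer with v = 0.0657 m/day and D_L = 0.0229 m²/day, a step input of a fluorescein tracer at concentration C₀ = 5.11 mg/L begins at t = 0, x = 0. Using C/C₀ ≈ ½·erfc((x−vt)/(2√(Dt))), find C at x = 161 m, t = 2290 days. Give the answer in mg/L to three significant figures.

For a continuous step input, C/C₀ ≈ ½·erfc((x−vt)/(2√(Dt))).
vt = 0.0657 × 2290 = 150.453 m and 2√(Dt) = 2√(0.0229 × 2290) = 14.48 m.
Argument (x−vt)/(2√(Dt)) = (161 − 150.453)/14.48 = 0.7284; ½·erfc(0.7284) = 0.1515.
C = 5.11 × 0.1515 = 0.774 mg/L.

0.774 mg/L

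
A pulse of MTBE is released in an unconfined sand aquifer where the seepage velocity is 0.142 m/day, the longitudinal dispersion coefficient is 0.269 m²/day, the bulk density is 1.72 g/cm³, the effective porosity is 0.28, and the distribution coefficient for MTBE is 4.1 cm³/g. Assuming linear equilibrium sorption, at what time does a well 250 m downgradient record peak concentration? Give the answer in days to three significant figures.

Retardation factor R = 1 + ρ_b·K_d/n = 1 + 1.72 × 4.1/0.28 = 26.19.
Sorption retards both mechanisms: v_R = v/R = 0.005422 m/day, D_R = D/R = 0.01027 m²/day.
Peak time from v_R²t² + 2D_R t − x² = 0: t = (√(D_R² + v_R²x²) − D_R)/v_R².
√(D_R² + v_R²x²) = √(0.01027² + 0.005422² × 250²) = 1.356; v_R² = 2.940e-05.
t = (1.356 − 0.01027)/2.940e-05 = 45800 days.

45800 days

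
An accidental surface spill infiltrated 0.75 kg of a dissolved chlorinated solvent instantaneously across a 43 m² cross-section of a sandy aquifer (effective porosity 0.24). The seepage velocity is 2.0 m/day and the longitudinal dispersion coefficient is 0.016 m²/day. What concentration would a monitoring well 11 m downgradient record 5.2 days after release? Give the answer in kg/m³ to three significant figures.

0.0241 kg/m³

For an instantaneous plane source, C(x,t) = M/(n_e·A·√(4πDt)) · exp(−(x−vt)²/(4Dt)), with n_e·A the pore (flow) area.
Plume center vt = 2.0 × 5.2 = 10.4 m, so the well at 11 m is 0.6 m downgradient of the peak.
√(4πDt) = 1.023 m, giving peak height M/(n_e·A·√(4πDt)) = 0.75/(0.24 × 43 × 1.023) = 0.07104 kg/m³.
(x−vt)²/(4Dt) = (0.6)²/(4 × 0.016 × 5.2) = 1.082; exp(−1.082) = 0.3389.
C = 0.07104 × 0.3389 = 0.0241 kg/m³.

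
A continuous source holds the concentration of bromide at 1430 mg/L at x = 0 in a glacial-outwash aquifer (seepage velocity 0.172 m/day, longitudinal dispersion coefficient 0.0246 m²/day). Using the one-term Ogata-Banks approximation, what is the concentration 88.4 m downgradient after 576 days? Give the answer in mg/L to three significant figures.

1400 mg/L

For a continuous step input, C/C₀ ≈ ½·erfc((x−vt)/(2√(Dt))).
vt = 0.172 × 576 = 99.072 m and 2√(Dt) = 2√(0.0246 × 576) = 7.529 m.
Argument (x−vt)/(2√(Dt)) = (88.4 − 99.072)/7.529 = -1.417; ½·erfc(-1.417) = 0.9775.
C = 1430 × 0.9775 = 1400 mg/L.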